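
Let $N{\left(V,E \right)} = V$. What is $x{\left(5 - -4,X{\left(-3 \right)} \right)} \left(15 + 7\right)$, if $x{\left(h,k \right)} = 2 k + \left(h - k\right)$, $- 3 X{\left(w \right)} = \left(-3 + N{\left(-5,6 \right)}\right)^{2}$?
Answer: $- \frac{814}{3} \approx -271.33$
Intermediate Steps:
$X{\left(w \right)} = - \frac{64}{3}$ ($X{\left(w \right)} = - \frac{\left(-3 - 5\right)^{2}}{3} = - \frac{\left(-8\right)^{2}}{3} = \left(- \frac{1}{3}\right) 64 = - \frac{64}{3}$)
$x{\left(h,k \right)} = h + k$
$x{\left(5 - -4,X{\left(-3 \right)} \right)} \left(15 + 7\right) = \left(\left(5 - -4\right) - \frac{64}{3}\right) \left(15 + 7\right) = \left(\left(5 + 4\right) - \frac{64}{3}\right) 22 = \left(9 - \frac{64}{3}\right) 22 = \left(- \frac{37}{3}\right) 22 = - \frac{814}{3}$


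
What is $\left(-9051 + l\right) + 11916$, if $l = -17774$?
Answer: $-14909$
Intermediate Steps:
$\left(-9051 + l\right) + 11916 = \left(-9051 - 17774\right) + 11916 = -26825 + 11916 = -14909$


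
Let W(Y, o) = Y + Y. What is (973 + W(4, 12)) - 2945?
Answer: -1964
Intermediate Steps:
W(Y, o) = 2*Y
(973 + W(4, 12)) - 2945 = (973 + 2*4) - 2945 = (973 + 8) - 2945 = 981 - 2945 = -1964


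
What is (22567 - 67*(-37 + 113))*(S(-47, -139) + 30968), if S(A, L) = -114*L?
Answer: 818074650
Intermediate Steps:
(22567 - 67*(-37 + 113))*(S(-47, -139) + 30968) = (22567 - 67*(-37 + 113))*(-114*(-139) + 30968) = (22567 - 67*76)*(15846 + 30968) = (22567 - 5092)*46814 = 17475*46814 = 818074650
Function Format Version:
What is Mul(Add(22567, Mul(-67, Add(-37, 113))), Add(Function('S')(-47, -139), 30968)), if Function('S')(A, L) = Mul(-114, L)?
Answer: 818074650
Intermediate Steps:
Mul(Add(22567, Mul(-67, Add(-37, 113))), Add(Function('S')(-47, -139), 30968)) = Mul(Add(22567, Mul(-67, Add(-37, 113))), Add(Mul(-114, -139), 30968)) = Mul(Add(22567, Mul(-67, 76)), Add(15846, 30968)) = Mul(Add(22567, -5092), 46814) = Mul(17475, 46814) = 818074650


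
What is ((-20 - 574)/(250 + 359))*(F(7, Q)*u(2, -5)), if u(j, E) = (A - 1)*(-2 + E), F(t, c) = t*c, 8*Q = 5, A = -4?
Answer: -17325/116 ≈ -149.35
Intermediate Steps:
Q = 5/8 (Q = (1/8)*5 = 5/8 ≈ 0.62500)
F(t, c) = c*t
u(j, E) = 10 - 5*E (u(j, E) = (-4 - 1)*(-2 + E) = -5*(-2 + E) = 10 - 5*E)
((-20 - 574)/(250 + 359))*(F(7, Q)*u(2, -5)) = ((-20 - 574)/(250 + 359))*(((5/8)*7)*(10 - 5*(-5))) = (-594/609)*(35*(10 + 25)/8) = (-594*1/609)*((35/8)*35) = -198/203*1225/8 = -17325/116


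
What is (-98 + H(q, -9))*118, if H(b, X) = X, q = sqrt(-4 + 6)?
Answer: -12626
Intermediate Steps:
q = sqrt(2) ≈ 1.4142
(-98 + H(q, -9))*118 = (-98 - 9)*118 = -107*118 = -12626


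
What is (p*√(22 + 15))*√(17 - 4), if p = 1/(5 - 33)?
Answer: -√481/28 ≈ -0.78328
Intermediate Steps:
p = -1/28 (p = 1/(-28) = -1/28 ≈ -0.035714)
(p*√(22 + 15))*√(17 - 4) = (-√(22 + 15)/28)*√(17 - 4) = (-√37/28)*√13 = -√481/28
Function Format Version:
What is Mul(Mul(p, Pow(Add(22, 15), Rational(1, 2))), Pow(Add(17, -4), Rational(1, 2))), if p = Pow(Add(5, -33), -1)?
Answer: Mul(Rational(-1, 28), Pow(481, Rational(1, 2))) ≈ -0.78328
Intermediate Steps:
p = Rational(-1, 28) (p = Pow(-28, -1) = Rational(-1, 28) ≈ -0.035714)
Mul(Mul(p, Pow(Add(22, 15), Rational(1, 2))), Pow(Add(17, -4), Rational(1, 2))) = Mul(Mul(Rational(-1, 28), Pow(Add(22, 15), Rational(1, 2))), Pow(Add(17, -4), Rational(1, 2))) = Mul(Mul(Rational(-1, 28), Pow(37, Rational(1, 2))), Pow(13, Rational(1, 2))) = Mul(Rational(-1, 28), Pow(481, Rational(1, 2)))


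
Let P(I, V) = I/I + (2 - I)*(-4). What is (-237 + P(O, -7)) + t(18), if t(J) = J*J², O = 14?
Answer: 5644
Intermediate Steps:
P(I, V) = -7 + 4*I (P(I, V) = 1 + (-8 + 4*I) = -7 + 4*I)
t(J) = J³
(-237 + P(O, -7)) + t(18) = (-237 + (-7 + 4*14)) + 18³ = (-237 + (-7 + 56)) + 5832 = (-237 + 49) + 5832 = -188 + 5832 = 5644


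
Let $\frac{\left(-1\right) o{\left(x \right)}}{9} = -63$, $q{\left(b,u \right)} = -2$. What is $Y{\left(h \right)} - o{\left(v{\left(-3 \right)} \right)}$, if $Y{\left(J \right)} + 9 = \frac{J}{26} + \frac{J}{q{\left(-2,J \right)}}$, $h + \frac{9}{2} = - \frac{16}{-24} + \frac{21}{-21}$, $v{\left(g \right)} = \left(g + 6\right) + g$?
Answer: $- \frac{7459}{13} \approx -573.77$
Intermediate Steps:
$v{\left(g \right)} = 6 + 2 g$ ($v{\left(g \right)} = \left(6 + g\right) + g = 6 + 2 g$)
$o{\left(x \right)} = 567$ ($o{\left(x \right)} = \left(-9\right) \left(-63\right) = 567$)
$h = - \frac{29}{6}$ ($h = - \frac{9}{2} + \left(- \frac{16}{-24} + \frac{21}{-21}\right) = - \frac{9}{2} + \left(\left(-16\right) \left(- \frac{1}{24}\right) + 21 \left(- \frac{1}{21}\right)\right) = - \frac{9}{2} + \left(\frac{2}{3} - 1\right) = - \frac{9}{2} - \frac{1}{3} = - \frac{29}{6} \approx -4.8333$)
$Y{\left(J \right)} = -9 - \frac{6 J}{13}$ ($Y{\left(J \right)} = -9 + \left(\frac{J}{26} + \frac{J}{-2}\right) = -9 + \left(J \frac{1}{26} + J \left(- \frac{1}{2}\right)\right) = -9 + \left(\frac{J}{26} - \frac{J}{2}\right) = -9 - \frac{6 J}{13}$)
$Y{\left(h \right)} - o{\left(v{\left(-3 \right)} \right)} = \left(-9 - - \frac{29}{13}\right) - 567 = \left(-9 + \frac{29}{13}\right) - 567 = - \frac{88}{13} - 567 = - \frac{7459}{13}$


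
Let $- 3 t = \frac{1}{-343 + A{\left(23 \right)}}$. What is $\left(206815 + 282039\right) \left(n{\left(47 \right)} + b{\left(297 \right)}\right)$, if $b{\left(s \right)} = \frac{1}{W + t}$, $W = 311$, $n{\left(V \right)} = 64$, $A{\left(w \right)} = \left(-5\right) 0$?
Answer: $\frac{5006429341943}{160010} \approx 3.1288 \cdot 10^{7}$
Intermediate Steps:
$A{\left(w \right)} = 0$
$t = \frac{1}{1029}$ ($t = - \frac{1}{3 \left(-343 + 0\right)} = - \frac{1}{3 \left(-343\right)} = \left(- \frac{1}{3}\right) \left(- \frac{1}{343}\right) = \frac{1}{1029} \approx 0.00097182$)
$b{\left(s \right)} = \frac{1029}{320020}$ ($b{\left(s \right)} = \frac{1}{311 + \frac{1}{1029}} = \frac{1}{\frac{320020}{1029}} = \frac{1029}{320020}$)
$\left(206815 + 282039\right) \left(n{\left(47 \right)} + b{\left(297 \right)}\right) = \left(206815 + 282039\right) \left(64 + \frac{1029}{320020}\right) = 488854 \cdot \frac{20482309}{320020} = \frac{5006429341943}{160010}$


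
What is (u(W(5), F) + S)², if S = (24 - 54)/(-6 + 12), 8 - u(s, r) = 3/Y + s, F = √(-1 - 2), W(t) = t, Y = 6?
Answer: 25/4 ≈ 6.2500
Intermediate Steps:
F = I*√3 (F = √(-3) = I*√3 ≈ 1.732*I)
u(s, r) = 15/2 - s (u(s, r) = 8 - (3/6 + s) = 8 - (3*(⅙) + s) = 8 - (½ + s) = 8 + (-½ - s) = 15/2 - s)
S = -5 (S = -30/6 = -30*⅙ = -5)
(u(W(5), F) + S)² = ((15/2 - 1*5) - 5)² = ((15/2 - 5) - 5)² = (5/2 - 5)² = (-5/2)² = 25/4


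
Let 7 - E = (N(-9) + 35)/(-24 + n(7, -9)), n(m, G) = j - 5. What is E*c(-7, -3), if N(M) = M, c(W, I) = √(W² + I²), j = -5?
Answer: 132*√58/17 ≈ 59.134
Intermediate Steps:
n(m, G) = -10 (n(m, G) = -5 - 5 = -10)
c(W, I) = √(I² + W²)
E = 132/17 (E = 7 - (-9 + 35)/(-24 - 10) = 7 - 26/(-34) = 7 - 26*(-1)/34 = 7 - 1*(-13/17) = 7 + 13/17 = 132/17 ≈ 7.7647)
E*c(-7, -3) = 132*√((-3)² + (-7)²)/17 = 132*√(9 + 49)/17 = 132*√58/17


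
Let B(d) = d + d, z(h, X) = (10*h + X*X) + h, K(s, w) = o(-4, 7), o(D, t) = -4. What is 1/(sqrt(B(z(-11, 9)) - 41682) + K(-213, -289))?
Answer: -2/20889 - I*sqrt(41762)/41778 ≈ -9.5744e-5 - 0.0048915*I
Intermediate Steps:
K(s, w) = -4
z(h, X) = X**2 + 11*h (z(h, X) = (10*h + X**2) + h = (X**2 + 10*h) + h = X**2 + 11*h)
B(d) = 2*d
1/(sqrt(B(z(-11, 9)) - 41682) + K(-213, -289)) = 1/(sqrt(2*(9**2 + 11*(-11)) - 41682) - 4) = 1/(sqrt(2*(81 - 121) - 41682) - 4) = 1/(sqrt(2*(-40) - 41682) - 4) = 1/(sqrt(-80 - 41682) - 4) = 1/(sqrt(-41762) - 4) = 1/(I*sqrt(41762) - 4) = 1/(-4 + I*sqrt(41762))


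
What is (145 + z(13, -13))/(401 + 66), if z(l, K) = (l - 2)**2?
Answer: 266/467 ≈ 0.56959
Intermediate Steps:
z(l, K) = (-2 + l)**2
(145 + z(13, -13))/(401 + 66) = (145 + (-2 + 13)**2)/(401 + 66) = (145 + 11**2)/467 = (145 + 121)*(1/467) = 266*(1/467) = 266/467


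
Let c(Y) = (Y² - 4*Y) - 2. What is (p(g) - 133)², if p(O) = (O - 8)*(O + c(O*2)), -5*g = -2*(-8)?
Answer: 10512195841/15625 ≈ 6.7278e+5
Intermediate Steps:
g = -16/5 (g = -(-2)*(-8)/5 = -⅕*16 = -16/5 ≈ -3.2000)
c(Y) = -2 + Y² - 4*Y
p(O) = (-8 + O)*(-2 - 7*O + 4*O²) (p(O) = (O - 8)*(O + (-2 + (O*2)² - 4*O*2)) = (-8 + O)*(O + (-2 + (2*O)² - 8*O)) = (-8 + O)*(O + (-2 + 4*O² - 8*O)) = (-8 + O)*(O + (-2 - 8*O + 4*O²)) = (-8 + O)*(-2 - 7*O + 4*O²))
(p(g) - 133)² = ((16 - 39*(-16/5)² + 4*(-16/5)³ + 54*(-16/5)) - 133)² = ((16 - 39*256/25 + 4*(-4096/125) - 864/5) - 133)² = ((16 - 9984/25 - 16384/125 - 864/5) - 133)² = (-85904/125 - 133)² = (-102529/125)² = 10512195841/15625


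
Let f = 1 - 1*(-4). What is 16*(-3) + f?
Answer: -43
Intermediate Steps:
f = 5 (f = 1 + 4 = 5)
16*(-3) + f = 16*(-3) + 5 = -48 + 5 = -43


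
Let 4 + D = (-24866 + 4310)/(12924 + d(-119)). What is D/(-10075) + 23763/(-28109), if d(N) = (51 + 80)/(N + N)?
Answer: -23738587931047/28098566641925 ≈ -0.84483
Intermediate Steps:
d(N) = 131/(2*N) (d(N) = 131/((2*N)) = 131*(1/(2*N)) = 131/(2*N))
D = -17195452/3075781 (D = -4 + (-24866 + 4310)/(12924 + (131/2)/(-119)) = -4 - 20556/(12924 + (131/2)*(-1/119)) = -4 - 20556/(12924 - 131/238) = -4 - 20556/3075781/238 = -4 - 20556*238/3075781 = -4 - 4892328/3075781 = -17195452/3075781 ≈ -5.5906)
D/(-10075) + 23763/(-28109) = -17195452/3075781/(-10075) + 23763/(-28109) = -17195452/3075781*(-1/10075) + 23763*(-1/28109) = 554692/999628825 - 23763/28109 = -23738587931047/28098566641925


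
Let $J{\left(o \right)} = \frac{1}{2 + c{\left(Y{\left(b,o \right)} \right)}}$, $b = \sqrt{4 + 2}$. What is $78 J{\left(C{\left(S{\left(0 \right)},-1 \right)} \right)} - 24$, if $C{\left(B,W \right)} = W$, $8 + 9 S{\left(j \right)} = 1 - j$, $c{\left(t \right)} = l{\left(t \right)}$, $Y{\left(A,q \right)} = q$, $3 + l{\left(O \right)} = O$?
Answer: $-63$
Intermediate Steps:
$b = \sqrt{6} \approx 2.4495$
$l{\left(O \right)} = -3 + O$
$c{\left(t \right)} = -3 + t$
$S{\left(j \right)} = - \frac{7}{9} - \frac{j}{9}$ ($S{\left(j \right)} = - \frac{8}{9} + \frac{1 - j}{9} = - \frac{8}{9} - \left(- \frac{1}{9} + \frac{j}{9}\right) = - \frac{7}{9} - \frac{j}{9}$)
$J{\left(o \right)} = \frac{1}{-1 + o}$ ($J{\left(o \right)} = \frac{1}{2 + \left(-3 + o\right)} = \frac{1}{-1 + o}$)
$78 J{\left(C{\left(S{\left(0 \right)},-1 \right)} \right)} - 24 = \frac{78}{-1 - 1} - 24 = \frac{78}{-2} - 24 = 78 \left(- \frac{1}{2}\right) - 24 = -39 - 24 = -63$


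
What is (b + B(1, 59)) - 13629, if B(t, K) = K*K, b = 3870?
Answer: -6278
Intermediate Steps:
B(t, K) = K²
(b + B(1, 59)) - 13629 = (3870 + 59²) - 13629 = (3870 + 3481) - 13629 = 7351 - 13629 = -6278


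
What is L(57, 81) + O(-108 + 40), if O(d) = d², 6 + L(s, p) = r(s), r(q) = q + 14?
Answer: 4689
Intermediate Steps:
r(q) = 14 + q
L(s, p) = 8 + s (L(s, p) = -6 + (14 + s) = 8 + s)
L(57, 81) + O(-108 + 40) = (8 + 57) + (-108 + 40)² = 65 + (-68)² = 65 + 4624 = 4689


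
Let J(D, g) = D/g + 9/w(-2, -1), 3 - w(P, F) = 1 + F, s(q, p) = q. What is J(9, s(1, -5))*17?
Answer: 204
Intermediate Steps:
w(P, F) = 2 - F (w(P, F) = 3 - (1 + F) = 3 + (-1 - F) = 2 - F)
J(D, g) = 3 + D/g (J(D, g) = D/g + 9/(2 - 1*(-1)) = D/g + 9/(2 + 1) = D/g + 9/3 = D/g + 9*(⅓) = D/g + 3 = 3 + D/g)
J(9, s(1, -5))*17 = (3 + 9/1)*17 = (3 + 9*1)*17 = (3 + 9)*17 = 12*17 = 204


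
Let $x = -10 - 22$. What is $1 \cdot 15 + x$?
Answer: $-17$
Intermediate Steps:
$x = -32$ ($x = -10 - 22 = -32$)
$1 \cdot 15 + x = 1 \cdot 15 - 32 = 15 - 32 = -17$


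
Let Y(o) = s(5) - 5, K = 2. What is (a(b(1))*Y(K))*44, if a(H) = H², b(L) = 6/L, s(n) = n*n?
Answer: 31680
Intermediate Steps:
s(n) = n²
Y(o) = 20 (Y(o) = 5² - 5 = 25 - 5 = 20)
(a(b(1))*Y(K))*44 = ((6/1)²*20)*44 = ((6*1)²*20)*44 = (6²*20)*44 = (36*20)*44 = 720*44 = 31680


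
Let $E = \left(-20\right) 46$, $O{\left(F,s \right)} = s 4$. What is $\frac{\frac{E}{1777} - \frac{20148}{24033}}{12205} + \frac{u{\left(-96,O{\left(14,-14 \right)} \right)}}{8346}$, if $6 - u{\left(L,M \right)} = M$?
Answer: $\frac{5305532906989}{725037263786355} \approx 0.0073176$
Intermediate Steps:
$O{\left(F,s \right)} = 4 s$
$u{\left(L,M \right)} = 6 - M$
$E = -920$
$\frac{\frac{E}{1777} - \frac{20148}{24033}}{12205} + \frac{u{\left(-96,O{\left(14,-14 \right)} \right)}}{8346} = \frac{- \frac{920}{1777} - \frac{20148}{24033}}{12205} + \frac{6 - 4 \left(-14\right)}{8346} = \left(\left(-920\right) \frac{1}{1777} - \frac{6716}{8011}\right) \frac{1}{12205} + \left(6 - -56\right) \frac{1}{8346} = \left(- \frac{920}{1777} - \frac{6716}{8011}\right) \frac{1}{12205} + \left(6 + 56\right) \frac{1}{8346} = \left(- \frac{19304452}{14235547}\right) \frac{1}{12205} + 62 \cdot \frac{1}{8346} = - \frac{19304452}{173744851135} + \frac{31}{4173} = \frac{5305532906989}{725037263786355}$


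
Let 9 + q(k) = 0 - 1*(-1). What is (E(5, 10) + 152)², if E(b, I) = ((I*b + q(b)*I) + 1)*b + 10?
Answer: 289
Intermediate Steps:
q(k) = -8 (q(k) = -9 + (0 - 1*(-1)) = -9 + (0 + 1) = -9 + 1 = -8)
E(b, I) = 10 + b*(1 - 8*I + I*b) (E(b, I) = ((I*b - 8*I) + 1)*b + 10 = ((-8*I + I*b) + 1)*b + 10 = (1 - 8*I + I*b)*b + 10 = b*(1 - 8*I + I*b) + 10 = 10 + b*(1 - 8*I + I*b))
(E(5, 10) + 152)² = ((10 + 5 + 10*5² - 8*10*5) + 152)² = ((10 + 5 + 10*25 - 400) + 152)² = ((10 + 5 + 250 - 400) + 152)² = (-135 + 152)² = 17² = 289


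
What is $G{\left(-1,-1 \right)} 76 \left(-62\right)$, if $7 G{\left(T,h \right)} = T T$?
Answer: $- \frac{4712}{7} \approx -673.14$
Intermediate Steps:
$G{\left(T,h \right)} = \frac{T^{2}}{7}$ ($G{\left(T,h \right)} = \frac{T T}{7} = \frac{T^{2}}{7}$)
$G{\left(-1,-1 \right)} 76 \left(-62\right) = \frac{\left(-1\right)^{2}}{7} \cdot 76 \left(-62\right) = \frac{1}{7} \cdot 1 \cdot 76 \left(-62\right) = \frac{1}{7} \cdot 76 \left(-62\right) = \frac{76}{7} \left(-62\right) = - \frac{4712}{7}$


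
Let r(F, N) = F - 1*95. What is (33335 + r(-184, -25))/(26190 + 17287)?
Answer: 33056/43477 ≈ 0.76031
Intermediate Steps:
r(F, N) = -95 + F (r(F, N) = F - 95 = -95 + F)
(33335 + r(-184, -25))/(26190 + 17287) = (33335 + (-95 - 184))/(26190 + 17287) = (33335 - 279)/43477 = 33056*(1/43477) = 33056/43477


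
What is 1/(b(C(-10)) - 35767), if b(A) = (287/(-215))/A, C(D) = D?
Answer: -2150/76898763 ≈ -2.7959e-5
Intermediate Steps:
b(A) = -287/(215*A) (b(A) = (287*(-1/215))/A = -287/(215*A))
1/(b(C(-10)) - 35767) = 1/(-287/215/(-10) - 35767) = 1/(-287/215*(-⅒) - 35767) = 1/(287/2150 - 35767) = 1/(-76898763/2150) = -2150/76898763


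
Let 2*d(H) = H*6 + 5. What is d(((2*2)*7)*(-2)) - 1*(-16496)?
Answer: 32661/2 ≈ 16331.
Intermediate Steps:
d(H) = 5/2 + 3*H (d(H) = (H*6 + 5)/2 = (6*H + 5)/2 = (5 + 6*H)/2 = 5/2 + 3*H)
d(((2*2)*7)*(-2)) - 1*(-16496) = (5/2 + 3*(((2*2)*7)*(-2))) - 1*(-16496) = (5/2 + 3*((4*7)*(-2))) + 16496 = (5/2 + 3*(28*(-2))) + 16496 = (5/2 + 3*(-56)) + 16496 = (5/2 - 168) + 16496 = -331/2 + 16496 = 32661/2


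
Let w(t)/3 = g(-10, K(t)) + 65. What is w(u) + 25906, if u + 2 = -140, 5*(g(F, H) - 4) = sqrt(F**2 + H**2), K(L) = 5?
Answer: 26113 + 3*sqrt(5) ≈ 26120.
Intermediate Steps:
g(F, H) = 4 + sqrt(F**2 + H**2)/5
u = -142 (u = -2 - 140 = -142)
w(t) = 207 + 3*sqrt(5) (w(t) = 3*((4 + sqrt((-10)**2 + 5**2)/5) + 65) = 3*((4 + sqrt(100 + 25)/5) + 65) = 3*((4 + sqrt(125)/5) + 65) = 3*((4 + (5*sqrt(5))/5) + 65) = 3*((4 + sqrt(5)) + 65) = 3*(69 + sqrt(5)) = 207 + 3*sqrt(5))
w(u) + 25906 = (207 + 3*sqrt(5)) + 25906 = 26113 + 3*sqrt(5)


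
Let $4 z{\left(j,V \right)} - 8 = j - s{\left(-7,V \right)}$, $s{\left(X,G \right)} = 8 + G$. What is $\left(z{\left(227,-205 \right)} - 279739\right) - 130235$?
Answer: $-409866$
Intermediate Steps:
$z{\left(j,V \right)} = - \frac{V}{4} + \frac{j}{4}$ ($z{\left(j,V \right)} = 2 + \frac{j - \left(8 + V\right)}{4} = 2 + \frac{-8 + j - V}{4} = 2 - \left(2 - \frac{j}{4} + \frac{V}{4}\right) = - \frac{V}{4} + \frac{j}{4}$)
$\left(z{\left(227,-205 \right)} - 279739\right) - 130235 = \left(\left(\left(- \frac{1}{4}\right) \left(-205\right) + \frac{1}{4} \cdot 227\right) - 279739\right) - 130235 = \left(\left(\frac{205}{4} + \frac{227}{4}\right) - 279739\right) - 130235 = \left(108 - 279739\right) - 130235 = -279631 - 130235 = -409866$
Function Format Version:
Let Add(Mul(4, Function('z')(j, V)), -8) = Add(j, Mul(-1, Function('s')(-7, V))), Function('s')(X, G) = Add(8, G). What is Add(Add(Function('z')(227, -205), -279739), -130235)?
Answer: -409866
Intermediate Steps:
Function('z')(j, V) = Add(Mul(Rational(-1, 4), V), Mul(Rational(1, 4), j)) (Function('z')(j, V) = Add(2, Mul(Rational(1, 4), Add(j, Mul(-1, Add(8, V))))) = Add(2, Mul(Rational(1, 4), Add(j, Add(-8, Mul(-1, V))))) = Add(2, Mul(Rational(1, 4), Add(-8, j, Mul(-1, V)))) = Add(2, Add(-2, Mul(Rational(-1, 4), V), Mul(Rational(1, 4), j))) = Add(Mul(Rational(-1, 4), V), Mul(Rational(1, 4), j)))
Add(Add(Function('z')(227, -205), -279739), -130235) = Add(Add(Add(Mul(Rational(-1, 4), -205), Mul(Rational(1, 4), 227)), -279739), -130235) = Add(Add(Add(Rational(205, 4), Rational(227, 4)), -279739), -130235) = Add(Add(108, -279739), -130235) = Add(-279631, -130235) = -409866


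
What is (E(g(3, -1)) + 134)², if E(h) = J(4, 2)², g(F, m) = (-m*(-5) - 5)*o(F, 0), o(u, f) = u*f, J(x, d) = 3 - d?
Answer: 18225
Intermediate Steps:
o(u, f) = f*u
g(F, m) = 0 (g(F, m) = (-m*(-5) - 5)*(0*F) = (5*m - 5)*0 = (-5 + 5*m)*0 = 0)
E(h) = 1 (E(h) = (3 - 1*2)² = (3 - 2)² = 1² = 1)
(E(g(3, -1)) + 134)² = (1 + 134)² = 135² = 18225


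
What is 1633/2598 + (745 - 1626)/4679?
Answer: 5351969/12156042 ≈ 0.44027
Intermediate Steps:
1633/2598 + (745 - 1626)/4679 = 1633*(1/2598) - 881*1/4679 = 1633/2598 - 881/4679 = 5351969/12156042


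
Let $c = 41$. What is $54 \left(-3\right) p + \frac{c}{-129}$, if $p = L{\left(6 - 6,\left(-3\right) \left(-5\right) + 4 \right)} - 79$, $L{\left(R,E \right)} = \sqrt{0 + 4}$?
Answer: $\frac{1609105}{129} \approx 12474.0$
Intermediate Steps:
$L{\left(R,E \right)} = 2$ ($L{\left(R,E \right)} = \sqrt{4} = 2$)
$p = -77$ ($p = 2 - 79 = -77$)
$54 \left(-3\right) p + \frac{c}{-129} = 54 \left(-3\right) \left(-77\right) + \frac{41}{-129} = \left(-162\right) \left(-77\right) + 41 \left(- \frac{1}{129}\right) = 12474 - \frac{41}{129} = \frac{1609105}{129}$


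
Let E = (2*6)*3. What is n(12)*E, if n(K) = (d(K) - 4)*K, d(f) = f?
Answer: 3456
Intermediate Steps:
E = 36 (E = 12*3 = 36)
n(K) = K*(-4 + K) (n(K) = (K - 4)*K = (-4 + K)*K = K*(-4 + K))
n(12)*E = (12*(-4 + 12))*36 = (12*8)*36 = 96*36 = 3456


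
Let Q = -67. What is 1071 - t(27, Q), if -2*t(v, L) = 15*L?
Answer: 1137/2 ≈ 568.50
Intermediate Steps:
t(v, L) = -15*L/2
1071 - t(27, Q) = 1071 - (-15)*(-67)/2 = 1071 - 1*1005/2 = 1071 - 1005/2 = 1137/2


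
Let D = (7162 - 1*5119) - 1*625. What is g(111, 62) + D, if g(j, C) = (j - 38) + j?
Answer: 1602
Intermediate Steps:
g(j, C) = -38 + 2*j (g(j, C) = (-38 + j) + j = -38 + 2*j)
D = 1418 (D = (7162 - 5119) - 625 = 2043 - 625 = 1418)
g(111, 62) + D = (-38 + 2*111) + 1418 = (-38 + 222) + 1418 = 184 + 1418 = 1602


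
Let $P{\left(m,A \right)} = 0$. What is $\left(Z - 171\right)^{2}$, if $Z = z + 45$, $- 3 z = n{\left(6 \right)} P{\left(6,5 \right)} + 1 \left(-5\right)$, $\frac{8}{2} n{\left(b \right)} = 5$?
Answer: $\frac{139129}{9} \approx 15459.0$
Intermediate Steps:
$n{\left(b \right)} = \frac{5}{4}$ ($n{\left(b \right)} = \frac{1}{4} \cdot 5 = \frac{5}{4}$)
$z = \frac{5}{3}$ ($z = - \frac{\frac{5}{4} \cdot 0 + 1 \left(-5\right)}{3} = - \frac{0 - 5}{3} = \left(- \frac{1}{3}\right) \left(-5\right) = \frac{5}{3} \approx 1.6667$)
$Z = \frac{140}{3}$ ($Z = \frac{5}{3} + 45 = \frac{140}{3} \approx 46.667$)
$\left(Z - 171\right)^{2} = \left(\frac{140}{3} - 171\right)^{2} = \left(- \frac{373}{3}\right)^{2} = \frac{139129}{9}$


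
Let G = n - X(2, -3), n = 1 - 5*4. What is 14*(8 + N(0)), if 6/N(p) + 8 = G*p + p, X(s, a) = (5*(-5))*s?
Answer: 203/2 ≈ 101.50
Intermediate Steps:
X(s, a) = -25*s
n = -19 (n = 1 - 20 = -19)
G = 31 (G = -19 - (-25)*2 = -19 - 1*(-50) = -19 + 50 = 31)
N(p) = 6/(-8 + 32*p) (N(p) = 6/(-8 + (31*p + p)) = 6/(-8 + 32*p))
14*(8 + N(0)) = 14*(8 + 3/(4*(-1 + 4*0))) = 14*(8 + 3/(4*(-1 + 0))) = 14*(8 + (¾)/(-1)) = 14*(8 + (¾)*(-1)) = 14*(8 - ¾) = 14*(29/4) = 203/2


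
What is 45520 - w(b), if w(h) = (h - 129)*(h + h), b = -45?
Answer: 29860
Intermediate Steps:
w(h) = 2*h*(-129 + h) (w(h) = (-129 + h)*(2*h) = 2*h*(-129 + h))
45520 - w(b) = 45520 - 2*(-45)*(-129 - 45) = 45520 - 2*(-45)*(-174) = 45520 - 1*15660 = 45520 - 15660 = 29860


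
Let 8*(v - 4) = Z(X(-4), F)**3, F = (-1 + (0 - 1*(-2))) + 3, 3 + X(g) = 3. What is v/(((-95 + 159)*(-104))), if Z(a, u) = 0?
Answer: -1/1664 ≈ -0.00060096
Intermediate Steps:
X(g) = 0 (X(g) = -3 + 3 = 0)
F = 4 (F = (-1 + (0 + 2)) + 3 = (-1 + 2) + 3 = 1 + 3 = 4)
v = 4 (v = 4 + (1/8)*0**3 = 4 + (1/8)*0 = 4 + 0 = 4)
v/(((-95 + 159)*(-104))) = 4/(((-95 + 159)*(-104))) = 4/((64*(-104))) = 4/(-6656) = 4*(-1/6656) = -1/1664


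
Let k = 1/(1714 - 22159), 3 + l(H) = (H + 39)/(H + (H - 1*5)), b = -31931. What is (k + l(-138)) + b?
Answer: -183460243256/5745045 ≈ -31934.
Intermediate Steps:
l(H) = -3 + (39 + H)/(-5 + 2*H) (l(H) = -3 + (H + 39)/(H + (H - 1*5)) = -3 + (39 + H)/(H + (H - 5)) = -3 + (39 + H)/(H + (-5 + H)) = -3 + (39 + H)/(-5 + 2*H))
k = -1/20445 (k = 1/(-20445) = -1/20445 ≈ -4.8912e-5)
(k + l(-138)) + b = (-1/20445 + (54 - 5*(-138))/(-5 + 2*(-138))) - 31931 = (-1/20445 + (54 + 690)/(-5 - 276)) - 31931 = (-1/20445 + 744/(-281)) - 31931 = (-1/20445 - 1/281*744) - 31931 = (-1/20445 - 744/281) - 31931 = -15211361/5745045 - 31931 = -183460243256/5745045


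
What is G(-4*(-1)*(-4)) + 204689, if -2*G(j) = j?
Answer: 204697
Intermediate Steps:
G(j) = -j/2
G(-4*(-1)*(-4)) + 204689 = -(-4*(-1))*(-4)/2 + 204689 = -2*(-4) + 204689 = -½*(-16) + 204689 = 8 + 204689 = 204697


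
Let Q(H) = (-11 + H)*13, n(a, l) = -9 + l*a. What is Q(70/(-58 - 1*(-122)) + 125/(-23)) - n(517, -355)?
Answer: 134941601/736 ≈ 1.8334e+5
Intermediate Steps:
n(a, l) = -9 + a*l
Q(H) = -143 + 13*H
Q(70/(-58 - 1*(-122)) + 125/(-23)) - n(517, -355) = (-143 + 13*(70/(-58 - 1*(-122)) + 125/(-23))) - (-9 + 517*(-355)) = (-143 + 13*(70/(-58 + 122) + 125*(-1/23))) - (-9 - 183535) = (-143 + 13*(70/64 - 125/23)) - 1*(-183544) = (-143 + 13*(70*(1/64) - 125/23)) + 183544 = (-143 + 13*(35/32 - 125/23)) + 183544 = (-143 + 13*(-3195/736)) + 183544 = (-143 - 41535/736) + 183544 = -146783/736 + 183544 = 134941601/736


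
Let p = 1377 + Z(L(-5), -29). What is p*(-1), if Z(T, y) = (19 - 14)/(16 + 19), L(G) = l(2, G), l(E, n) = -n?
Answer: -9640/7 ≈ -1377.1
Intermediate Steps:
L(G) = -G
Z(T, y) = 1/7 (Z(T, y) = 5/35 = 5*(1/35) = 1/7)
p = 9640/7 (p = 1377 + 1/7 = 9640/7 ≈ 1377.1)
p*(-1) = (9640/7)*(-1) = -9640/7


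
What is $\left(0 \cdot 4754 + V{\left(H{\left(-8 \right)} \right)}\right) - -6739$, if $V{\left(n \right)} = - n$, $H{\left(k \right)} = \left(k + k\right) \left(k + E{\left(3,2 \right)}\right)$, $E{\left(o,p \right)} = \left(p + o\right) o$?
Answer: $6851$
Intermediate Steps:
$E{\left(o,p \right)} = o \left(o + p\right)$ ($E{\left(o,p \right)} = \left(o + p\right) o = o \left(o + p\right)$)
$H{\left(k \right)} = 2 k \left(15 + k\right)$ ($H{\left(k \right)} = \left(k + k\right) \left(k + 3 \left(3 + 2\right)\right) = 2 k \left(k + 3 \cdot 5\right) = 2 k \left(k + 15\right) = 2 k \left(15 + k\right)$)
$\left(0 \cdot 4754 + V{\left(H{\left(-8 \right)} \right)}\right) - -6739 = \left(0 \cdot 4754 - 2 \left(-8\right) \left(15 - 8\right)\right) - -6739 = \left(0 - 2 \left(-8\right) 7\right) + 6739 = \left(0 - -112\right) + 6739 = \left(0 + 112\right) + 6739 = 112 + 6739 = 6851$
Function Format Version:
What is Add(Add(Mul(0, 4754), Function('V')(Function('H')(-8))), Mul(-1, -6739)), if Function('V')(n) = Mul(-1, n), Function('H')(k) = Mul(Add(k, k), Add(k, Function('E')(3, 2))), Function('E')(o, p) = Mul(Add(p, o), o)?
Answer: 6851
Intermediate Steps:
Function('E')(o, p) = Mul(o, Add(o, p)) (Function('E')(o, p) = Mul(Add(o, p), o) = Mul(o, Add(o, p)))
Function('H')(k) = Mul(2, k, Add(15, k)) (Function('H')(k) = Mul(Add(k, k), Add(k, Mul(3, Add(3, 2)))) = Mul(Mul(2, k), Add(k, Mul(3, 5))) = Mul(Mul(2, k), Add(k, 15)) = Mul(Mul(2, k), Add(15, k)) = Mul(2, k, Add(15, k)))
Add(Add(Mul(0, 4754), Function('V')(Function('H')(-8))), Mul(-1, -6739)) = Add(Add(Mul(0, 4754), Mul(-1, Mul(2, -8, Add(15, -8)))), Mul(-1, -6739)) = Add(Add(0, Mul(-1, Mul(2, -8, 7))), 6739) = Add(Add(0, Mul(-1, -112)), 6739) = Add(Add(0, 112), 6739) = Add(112, 6739) = 6851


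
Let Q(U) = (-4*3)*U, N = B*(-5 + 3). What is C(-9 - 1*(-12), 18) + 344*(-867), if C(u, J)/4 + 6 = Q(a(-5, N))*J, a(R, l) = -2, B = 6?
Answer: -296544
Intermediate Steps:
N = -12 (N = 6*(-5 + 3) = 6*(-2) = -12)
Q(U) = -12*U
C(u, J) = -24 + 96*J (C(u, J) = -24 + 4*((-12*(-2))*J) = -24 + 4*(24*J) = -24 + 96*J)
C(-9 - 1*(-12), 18) + 344*(-867) = (-24 + 96*18) + 344*(-867) = (-24 + 1728) - 298248 = 1704 - 298248 = -296544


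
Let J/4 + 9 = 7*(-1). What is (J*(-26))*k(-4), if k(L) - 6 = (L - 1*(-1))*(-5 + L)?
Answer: 54912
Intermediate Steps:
J = -64 (J = -36 + 4*(7*(-1)) = -36 + 4*(-7) = -36 - 28 = -64)
k(L) = 6 + (1 + L)*(-5 + L) (k(L) = 6 + (L - 1*(-1))*(-5 + L) = 6 + (L + 1)*(-5 + L) = 6 + (1 + L)*(-5 + L))
(J*(-26))*k(-4) = (-64*(-26))*(1 + (-4)² - 4*(-4)) = 1664*(1 + 16 + 16) = 1664*33 = 54912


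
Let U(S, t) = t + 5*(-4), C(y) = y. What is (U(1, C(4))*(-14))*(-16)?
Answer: -3584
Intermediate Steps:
U(S, t) = -20 + t (U(S, t) = t - 20 = -20 + t)
(U(1, C(4))*(-14))*(-16) = ((-20 + 4)*(-14))*(-16) = -16*(-14)*(-16) = 224*(-16) = -3584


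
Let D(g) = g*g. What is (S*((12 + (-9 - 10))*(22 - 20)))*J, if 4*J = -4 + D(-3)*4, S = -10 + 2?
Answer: 896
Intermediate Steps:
D(g) = g**2
S = -8
J = 8 (J = (-4 + (-3)**2*4)/4 = (-4 + 9*4)/4 = (-4 + 36)/4 = (1/4)*32 = 8)
(S*((12 + (-9 - 10))*(22 - 20)))*J = -8*(12 + (-9 - 10))*(22 - 20)*8 = -8*(12 - 19)*2*8 = -(-56)*2*8 = -8*(-14)*8 = 112*8 = 896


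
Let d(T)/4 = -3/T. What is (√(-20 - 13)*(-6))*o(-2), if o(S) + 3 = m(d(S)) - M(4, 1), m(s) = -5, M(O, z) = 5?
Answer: 78*I*√33 ≈ 448.08*I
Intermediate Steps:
d(T) = -12/T (d(T) = 4*(-3/T) = -12/T)
o(S) = -13 (o(S) = -3 + (-5 - 1*5) = -3 + (-5 - 5) = -3 - 10 = -13)
(√(-20 - 13)*(-6))*o(-2) = (√(-20 - 13)*(-6))*(-13) = (√(-33)*(-6))*(-13) = ((I*√33)*(-6))*(-13) = -6*I*√33*(-13) = 78*I*√33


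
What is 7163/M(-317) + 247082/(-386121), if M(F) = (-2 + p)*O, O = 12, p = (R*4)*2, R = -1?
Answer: -931811521/15444840 ≈ -60.332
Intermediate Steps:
p = -8 (p = -1*4*2 = -4*2 = -8)
M(F) = -120 (M(F) = (-2 - 8)*12 = -10*12 = -120)
7163/M(-317) + 247082/(-386121) = 7163/(-120) + 247082/(-386121) = 7163*(-1/120) + 247082*(-1/386121) = -7163/120 - 247082/386121 = -931811521/15444840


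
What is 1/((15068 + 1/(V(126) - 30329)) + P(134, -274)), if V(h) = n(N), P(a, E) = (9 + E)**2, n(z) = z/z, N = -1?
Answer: 30328/2586766103 ≈ 1.1724e-5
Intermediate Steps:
n(z) = 1
V(h) = 1
1/((15068 + 1/(V(126) - 30329)) + P(134, -274)) = 1/((15068 + 1/(1 - 30329)) + (9 - 274)**2) = 1/((15068 + 1/(-30328)) + (-265)**2) = 1/((15068 - 1/30328) + 70225) = 1/(456982303/30328 + 70225) = 1/(2586766103/30328) = 30328/2586766103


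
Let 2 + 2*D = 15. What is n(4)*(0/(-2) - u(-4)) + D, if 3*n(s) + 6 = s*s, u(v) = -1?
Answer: 59/6 ≈ 9.8333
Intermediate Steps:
D = 13/2 (D = -1 + (½)*15 = -1 + 15/2 = 13/2 ≈ 6.5000)
n(s) = -2 + s²/3 (n(s) = -2 + (s*s)/3 = -2 + s²/3)
n(4)*(0/(-2) - u(-4)) + D = (-2 + (⅓)*4²)*(0/(-2) - 1*(-1)) + 13/2 = (-2 + (⅓)*16)*(0*(-½) + 1) + 13/2 = (-2 + 16/3)*(0 + 1) + 13/2 = (10/3)*1 + 13/2 = 10/3 + 13/2 = 59/6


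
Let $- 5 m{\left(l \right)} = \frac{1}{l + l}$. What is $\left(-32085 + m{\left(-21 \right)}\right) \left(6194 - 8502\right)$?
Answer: $\frac{7775477746}{105} \approx 7.4052 \cdot 10^{7}$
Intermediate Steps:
$m{\left(l \right)} = - \frac{1}{10 l}$ ($m{\left(l \right)} = - \frac{1}{5 \left(l + l\right)} = - \frac{1}{5 \cdot 2 l} = - \frac{\frac{1}{2} \frac{1}{l}}{5} = - \frac{1}{10 l}$)
$\left(-32085 + m{\left(-21 \right)}\right) \left(6194 - 8502\right) = \left(-32085 - \frac{1}{10 \left(-21\right)}\right) \left(6194 - 8502\right) = \left(-32085 - - \frac{1}{210}\right) \left(-2308\right) = \left(-32085 + \frac{1}{210}\right) \left(-2308\right) = \left(- \frac{6737849}{210}\right) \left(-2308\right) = \frac{7775477746}{105}$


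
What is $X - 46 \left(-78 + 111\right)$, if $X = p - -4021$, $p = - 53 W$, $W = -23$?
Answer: $3722$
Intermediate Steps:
$p = 1219$ ($p = \left(-53\right) \left(-23\right) = 1219$)
$X = 5240$ ($X = 1219 - -4021 = 1219 + 4021 = 5240$)
$X - 46 \left(-78 + 111\right) = 5240 - 46 \left(-78 + 111\right) = 5240 - 46 \cdot 33 = 5240 - 1518 = 3722$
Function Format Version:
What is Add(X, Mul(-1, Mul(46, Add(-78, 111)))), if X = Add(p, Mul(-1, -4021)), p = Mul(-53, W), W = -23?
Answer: 3722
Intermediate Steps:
p = 1219 (p = Mul(-53, -23) = 1219)
X = 5240 (X = Add(1219, Mul(-1, -4021)) = Add(1219, 4021) = 5240)
Add(X, Mul(-1, Mul(46, Add(-78, 111)))) = Add(5240, Mul(-1, Mul(46, Add(-78, 111)))) = Add(5240, Mul(-1, Mul(46, 33))) = Add(5240, Mul(-1, 1518)) = Add(5240, -1518) = 3722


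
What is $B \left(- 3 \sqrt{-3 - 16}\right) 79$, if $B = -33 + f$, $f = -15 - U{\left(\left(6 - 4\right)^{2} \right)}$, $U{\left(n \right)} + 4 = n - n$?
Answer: $10428 i \sqrt{19} \approx 45455.0 i$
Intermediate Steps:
$U{\left(n \right)} = -4$ ($U{\left(n \right)} = -4 + \left(n - n\right) = -4 + 0 = -4$)
$f = -11$ ($f = -15 - -4 = -15 + 4 = -11$)
$B = -44$ ($B = -33 - 11 = -44$)
$B \left(- 3 \sqrt{-3 - 16}\right) 79 = - 44 \left(- 3 \sqrt{-3 - 16}\right) 79 = - 44 \left(- 3 \sqrt{-19}\right) 79 = - 44 \left(- 3 i \sqrt{19}\right) 79 = 132 i \sqrt{19} \cdot 79 = 10428 i \sqrt{19}$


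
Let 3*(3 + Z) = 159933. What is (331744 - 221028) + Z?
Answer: 164024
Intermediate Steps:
Z = 53308 (Z = -3 + (1/3)*159933 = -3 + 53311 = 53308)
(331744 - 221028) + Z = (331744 - 221028) + 53308 = 110716 + 53308 = 164024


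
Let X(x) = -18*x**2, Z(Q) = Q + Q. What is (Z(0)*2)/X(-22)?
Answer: 0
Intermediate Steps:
Z(Q) = 2*Q
(Z(0)*2)/X(-22) = ((2*0)*2)/((-18*(-22)**2)) = (0*2)/((-18*484)) = 0/(-8712) = 0*(-1/8712) = 0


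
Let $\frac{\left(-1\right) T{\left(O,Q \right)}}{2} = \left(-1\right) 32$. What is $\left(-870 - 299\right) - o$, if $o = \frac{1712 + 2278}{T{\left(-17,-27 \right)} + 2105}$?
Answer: $- \frac{846517}{723} \approx -1170.8$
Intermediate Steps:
$T{\left(O,Q \right)} = 64$ ($T{\left(O,Q \right)} = - 2 \left(\left(-1\right) 32\right) = \left(-2\right) \left(-32\right) = 64$)
$o = \frac{1330}{723}$ ($o = \frac{1712 + 2278}{64 + 2105} = \frac{3990}{2169} = 3990 \cdot \frac{1}{2169} = \frac{1330}{723} \approx 1.8396$)
$\left(-870 - 299\right) - o = \left(-870 - 299\right) - \frac{1330}{723} = -1169 - \frac{1330}{723} = - \frac{846517}{723}$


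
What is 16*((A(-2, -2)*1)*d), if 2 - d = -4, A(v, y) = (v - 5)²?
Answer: 4704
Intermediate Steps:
A(v, y) = (-5 + v)²
d = 6 (d = 2 - 1*(-4) = 2 + 4 = 6)
16*((A(-2, -2)*1)*d) = 16*(((-5 - 2)²*1)*6) = 16*(((-7)²*1)*6) = 16*((49*1)*6) = 16*(49*6) = 16*294 = 4704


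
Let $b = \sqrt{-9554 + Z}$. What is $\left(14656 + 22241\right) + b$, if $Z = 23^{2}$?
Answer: $36897 + 95 i \approx 36897.0 + 95.0 i$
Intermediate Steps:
$Z = 529$
$b = 95 i$ ($b = \sqrt{-9554 + 529} = \sqrt{-9025} = 95 i \approx 95.0 i$)
$\left(14656 + 22241\right) + b = \left(14656 + 22241\right) + 95 i = 36897 + 95 i$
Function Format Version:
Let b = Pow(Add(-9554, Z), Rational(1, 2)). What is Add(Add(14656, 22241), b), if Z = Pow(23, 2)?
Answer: Add(36897, Mul(95, I)) ≈ Add(36897., Mul(95.000, I))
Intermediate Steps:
Z = 529
b = Mul(95, I) (b = Pow(Add(-9554, 529), Rational(1, 2)) = Pow(-9025, Rational(1, 2)) = Mul(95, I) ≈ Mul(95.000, I))
Add(Add(14656, 22241), b) = Add(Add(14656, 22241), Mul(95, I)) = Add(36897, Mul(95, I))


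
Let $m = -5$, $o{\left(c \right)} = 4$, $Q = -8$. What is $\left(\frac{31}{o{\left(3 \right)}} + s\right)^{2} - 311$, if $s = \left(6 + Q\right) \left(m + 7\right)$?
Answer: $- \frac{4751}{16} \approx -296.94$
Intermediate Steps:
$s = -4$ ($s = \left(6 - 8\right) \left(-5 + 7\right) = \left(-2\right) 2 = -4$)
$\left(\frac{31}{o{\left(3 \right)}} + s\right)^{2} - 311 = \left(\frac{31}{4} - 4\right)^{2} - 311 = \left(\frac{15}{4}\right)^{2} - 311 = \frac{225}{16} - 311 = - \frac{4751}{16}$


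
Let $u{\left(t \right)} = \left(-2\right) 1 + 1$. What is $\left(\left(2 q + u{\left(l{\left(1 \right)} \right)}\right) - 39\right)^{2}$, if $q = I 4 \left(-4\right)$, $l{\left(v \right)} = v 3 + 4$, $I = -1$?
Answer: $64$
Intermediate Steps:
$l{\left(v \right)} = 4 + 3 v$ ($l{\left(v \right)} = 3 v + 4 = 4 + 3 v$)
$q = 16$ ($q = \left(-1\right) 4 \left(-4\right) = \left(-4\right) \left(-4\right) = 16$)
$u{\left(t \right)} = -1$ ($u{\left(t \right)} = -2 + 1 = -1$)
$\left(\left(2 q + u{\left(l{\left(1 \right)} \right)}\right) - 39\right)^{2} = \left(\left(2 \cdot 16 - 1\right) - 39\right)^{2} = \left(\left(32 - 1\right) - 39\right)^{2} = \left(31 - 39\right)^{2} = \left(-8\right)^{2} = 64$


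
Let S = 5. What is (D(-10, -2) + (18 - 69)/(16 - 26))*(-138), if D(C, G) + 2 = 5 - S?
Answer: -2139/5 ≈ -427.80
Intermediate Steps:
D(C, G) = -2 (D(C, G) = -2 + (5 - 1*5) = -2 + (5 - 5) = -2 + 0 = -2)
(D(-10, -2) + (18 - 69)/(16 - 26))*(-138) = (-2 + (18 - 69)/(16 - 26))*(-138) = (-2 - 51/(-10))*(-138) = (-2 - 51*(-⅒))*(-138) = (-2 + 51/10)*(-138) = (31/10)*(-138) = -2139/5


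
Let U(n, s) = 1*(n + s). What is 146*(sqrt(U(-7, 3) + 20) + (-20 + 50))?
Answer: 4964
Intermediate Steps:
U(n, s) = n + s
146*(sqrt(U(-7, 3) + 20) + (-20 + 50)) = 146*(sqrt((-7 + 3) + 20) + (-20 + 50)) = 146*(sqrt(-4 + 20) + 30) = 146*(sqrt(16) + 30) = 146*(4 + 30) = 146*34 = 4964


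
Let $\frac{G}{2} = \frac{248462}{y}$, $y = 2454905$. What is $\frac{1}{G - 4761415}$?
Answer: $- \frac{2454905}{11688820993651} \approx -2.1002 \cdot 10^{-7}$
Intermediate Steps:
$G = \frac{496924}{2454905}$ ($G = 2 \cdot \frac{248462}{2454905} = \frac{496924}{2454905} \approx 0.20242$)
$\frac{1}{G - 4761415} = \frac{1}{\frac{496924}{2454905} - 4761415} = \frac{1}{- \frac{11688820993651}{2454905}} = - \frac{2454905}{11688820993651}$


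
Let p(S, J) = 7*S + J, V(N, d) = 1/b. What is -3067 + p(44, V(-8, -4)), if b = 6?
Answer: -16553/6 ≈ -2758.8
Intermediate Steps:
V(N, d) = ⅙ (V(N, d) = 1/6 = ⅙)
p(S, J) = J + 7*S
-3067 + p(44, V(-8, -4)) = -3067 + (⅙ + 7*44) = -3067 + (⅙ + 308) = -3067 + 1849/6 = -16553/6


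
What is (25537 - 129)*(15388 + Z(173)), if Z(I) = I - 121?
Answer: 392299520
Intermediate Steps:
Z(I) = -121 + I
(25537 - 129)*(15388 + Z(173)) = (25537 - 129)*(15388 + (-121 + 173)) = 25408*(15388 + 52) = 25408*15440 = 392299520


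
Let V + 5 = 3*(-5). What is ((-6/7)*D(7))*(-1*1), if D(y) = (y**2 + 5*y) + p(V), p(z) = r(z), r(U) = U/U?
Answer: 510/7 ≈ 72.857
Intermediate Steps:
V = -20 (V = -5 + 3*(-5) = -5 - 15 = -20)
r(U) = 1
p(z) = 1
D(y) = 1 + y**2 + 5*y (D(y) = (y**2 + 5*y) + 1 = 1 + y**2 + 5*y)
((-6/7)*D(7))*(-1*1) = ((-6/7)*(1 + 7**2 + 5*7))*(-1*1) = ((-6*1/7)*(1 + 49 + 35))*(-1) = -6/7*85*(-1) = -510/7*(-1) = 510/7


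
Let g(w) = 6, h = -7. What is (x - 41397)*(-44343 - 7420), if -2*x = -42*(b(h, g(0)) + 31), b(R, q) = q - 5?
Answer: 2108048175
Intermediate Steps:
b(R, q) = -5 + q
x = 672 (x = -(-21)*((-5 + 6) + 31) = -(-21)*(1 + 31) = -(-21)*32 = -½*(-1344) = 672)
(x - 41397)*(-44343 - 7420) = (672 - 41397)*(-44343 - 7420) = -40725*(-51763) = 2108048175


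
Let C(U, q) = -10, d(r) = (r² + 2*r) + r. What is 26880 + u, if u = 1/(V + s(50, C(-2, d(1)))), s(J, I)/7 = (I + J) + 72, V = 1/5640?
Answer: 118856941320/4421761 ≈ 26880.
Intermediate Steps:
V = 1/5640 ≈ 0.00017730
d(r) = r² + 3*r
s(J, I) = 504 + 7*I + 7*J (s(J, I) = 7*((I + J) + 72) = 7*(72 + I + J) = 504 + 7*I + 7*J)
u = 5640/4421761 (u = 1/(1/5640 + (504 + 7*(-10) + 7*50)) = 1/(1/5640 + (504 - 70 + 350)) = 1/(1/5640 + 784) = 1/(4421761/5640) = 5640/4421761 ≈ 0.0012755)
26880 + u = 26880 + 5640/4421761 = 118856941320/4421761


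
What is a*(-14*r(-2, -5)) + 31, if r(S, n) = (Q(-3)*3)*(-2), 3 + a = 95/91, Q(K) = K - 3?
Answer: 13219/13 ≈ 1016.8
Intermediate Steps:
Q(K) = -3 + K
a = -178/91 (a = -3 + 95/91 = -178/91 ≈ -1.9560)
r(S, n) = 36 (r(S, n) = ((-3 - 3)*3)*(-2) = -6*3*(-2) = -18*(-2) = 36)
a*(-14*r(-2, -5)) + 31 = -(-356)*36/13 + 31 = -178/91*(-504) + 31 = 12816/13 + 31 = 13219/13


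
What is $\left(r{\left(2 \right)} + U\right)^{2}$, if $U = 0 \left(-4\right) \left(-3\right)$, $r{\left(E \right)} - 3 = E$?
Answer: $25$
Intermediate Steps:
$r{\left(E \right)} = 3 + E$
$U = 0$ ($U = 0 \left(-3\right) = 0$)
$\left(r{\left(2 \right)} + U\right)^{2} = \left(\left(3 + 2\right) + 0\right)^{2} = \left(5 + 0\right)^{2} = 5^{2} = 25$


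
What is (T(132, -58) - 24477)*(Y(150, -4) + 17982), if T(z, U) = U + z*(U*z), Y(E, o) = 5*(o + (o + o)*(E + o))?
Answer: -12547809494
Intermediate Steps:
Y(E, o) = 5*o + 10*o*(E + o) (Y(E, o) = 5*(o + (2*o)*(E + o)) = 5*(o + 2*o*(E + o)) = 5*o + 10*o*(E + o))
T(z, U) = U + U*z²
(T(132, -58) - 24477)*(Y(150, -4) + 17982) = (-58*(1 + 132²) - 24477)*(5*(-4)*(1 + 2*150 + 2*(-4)) + 17982) = (-58*(1 + 17424) - 24477)*(5*(-4)*(1 + 300 - 8) + 17982) = (-58*17425 - 24477)*(5*(-4)*293 + 17982) = (-1010650 - 24477)*(-5860 + 17982) = -1035127*12122 = -12547809494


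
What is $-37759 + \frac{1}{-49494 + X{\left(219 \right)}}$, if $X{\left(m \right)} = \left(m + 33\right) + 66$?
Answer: $- \frac{1856836585}{49176} \approx -37759.0$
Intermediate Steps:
$X{\left(m \right)} = 99 + m$ ($X{\left(m \right)} = \left(33 + m\right) + 66 = 99 + m$)
$-37759 + \frac{1}{-49494 + X{\left(219 \right)}} = -37759 + \frac{1}{-49494 + \left(99 + 219\right)} = -37759 + \frac{1}{-49494 + 318} = -37759 + \frac{1}{-49176} = -37759 - \frac{1}{49176} = - \frac{1856836585}{49176}$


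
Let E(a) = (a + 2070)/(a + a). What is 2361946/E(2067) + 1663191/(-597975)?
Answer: 92679227002091/39267025 ≈ 2.3602e+6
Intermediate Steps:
E(a) = (2070 + a)/(2*a) (E(a) = (2070 + a)/((2*a)) = (2070 + a)*(1/(2*a)) = (2070 + a)/(2*a))
2361946/E(2067) + 1663191/(-597975) = 2361946/(((½)*(2070 + 2067)/2067)) + 1663191/(-597975) = 2361946/(((½)*(1/2067)*4137)) + 1663191*(-1/597975) = 2361946/(1379/1378) - 554397/199325 = 2361946*(1378/1379) - 554397/199325 = 3254761588/1379 - 554397/199325 = 92679227002091/39267025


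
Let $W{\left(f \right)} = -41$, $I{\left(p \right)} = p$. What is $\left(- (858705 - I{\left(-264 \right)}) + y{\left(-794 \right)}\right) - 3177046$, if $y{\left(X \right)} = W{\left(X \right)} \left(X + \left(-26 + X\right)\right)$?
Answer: $-3969841$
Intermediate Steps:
$y{\left(X \right)} = 1066 - 82 X$ ($y{\left(X \right)} = - 41 \left(X + \left(-26 + X\right)\right) = - 41 \left(-26 + 2 X\right) = 1066 - 82 X$)
$\left(- (858705 - I{\left(-264 \right)}) + y{\left(-794 \right)}\right) - 3177046 = \left(- (858705 - -264) + \left(1066 - -65108\right)\right) - 3177046 = \left(- (858705 + 264) + \left(1066 + 65108\right)\right) - 3177046 = \left(\left(-1\right) 858969 + 66174\right) - 3177046 = \left(-858969 + 66174\right) - 3177046 = -792795 - 3177046 = -3969841$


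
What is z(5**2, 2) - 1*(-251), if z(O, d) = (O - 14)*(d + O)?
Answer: 548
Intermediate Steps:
z(O, d) = (-14 + O)*(O + d)
z(5**2, 2) - 1*(-251) = ((5**2)**2 - 14*5**2 - 14*2 + 5**2*2) - 1*(-251) = (25**2 - 14*25 - 28 + 25*2) + 251 = (625 - 350 - 28 + 50) + 251 = 297 + 251 = 548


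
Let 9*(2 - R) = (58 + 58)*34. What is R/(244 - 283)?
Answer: 302/27 ≈ 11.185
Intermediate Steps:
R = -3926/9 (R = 2 - (58 + 58)*34/9 = 2 - 116*34/9 = 2 - 1/9*3944 = 2 - 3944/9 = -3926/9 ≈ -436.22)
R/(244 - 283) = -3926/9/(244 - 283) = -3926/9/(-39) = -1/39*(-3926/9) = 302/27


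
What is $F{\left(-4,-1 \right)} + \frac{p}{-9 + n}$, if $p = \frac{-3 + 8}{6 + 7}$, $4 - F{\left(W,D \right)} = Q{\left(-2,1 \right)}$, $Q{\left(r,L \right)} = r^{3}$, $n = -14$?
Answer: $\frac{3583}{299} \approx 11.983$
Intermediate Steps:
$F{\left(W,D \right)} = 12$ ($F{\left(W,D \right)} = 4 - \left(-2\right)^{3} = 4 - -8 = 4 + 8 = 12$)
$p = \frac{5}{13} \approx 0.38462$
$F{\left(-4,-1 \right)} + \frac{p}{-9 + n} = 12 + \frac{1}{-9 - 14} \cdot \frac{5}{13} = 12 + \frac{1}{-23} \cdot \frac{5}{13} = 12 - \frac{5}{299} = \frac{3583}{299}$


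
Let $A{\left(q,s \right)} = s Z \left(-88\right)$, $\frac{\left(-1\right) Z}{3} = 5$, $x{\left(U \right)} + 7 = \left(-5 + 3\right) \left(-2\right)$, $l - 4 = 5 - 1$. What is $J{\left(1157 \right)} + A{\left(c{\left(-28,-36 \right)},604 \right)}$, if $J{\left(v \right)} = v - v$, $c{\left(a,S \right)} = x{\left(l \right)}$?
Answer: $797280$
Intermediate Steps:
$l = 8$ ($l = 4 + \left(5 - 1\right) = 4 + 4 = 8$)
$x{\left(U \right)} = -3$ ($x{\left(U \right)} = -7 + \left(-5 + 3\right) \left(-2\right) = -7 - -4 = -7 + 4 = -3$)
$Z = -15$ ($Z = \left(-3\right) 5 = -15$)
$c{\left(a,S \right)} = -3$
$J{\left(v \right)} = 0$
$A{\left(q,s \right)} = 1320 s$ ($A{\left(q,s \right)} = s \left(-15\right) \left(-88\right) = - 15 s \left(-88\right) = 1320 s$)
$J{\left(1157 \right)} + A{\left(c{\left(-28,-36 \right)},604 \right)} = 0 + 1320 \cdot 604 = 0 + 797280 = 797280$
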